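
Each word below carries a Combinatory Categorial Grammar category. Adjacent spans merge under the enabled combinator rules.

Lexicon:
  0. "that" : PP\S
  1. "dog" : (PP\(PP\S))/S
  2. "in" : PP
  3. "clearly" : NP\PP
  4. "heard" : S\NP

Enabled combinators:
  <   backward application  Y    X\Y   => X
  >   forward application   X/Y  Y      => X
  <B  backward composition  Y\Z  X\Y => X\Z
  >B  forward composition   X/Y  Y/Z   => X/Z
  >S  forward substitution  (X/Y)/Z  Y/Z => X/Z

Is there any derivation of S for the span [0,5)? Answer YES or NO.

PP\S (PP\(PP\S))/S PP NP\PP S\NP
CKY chart[0,5] = {PP}; S ∉ chart

NO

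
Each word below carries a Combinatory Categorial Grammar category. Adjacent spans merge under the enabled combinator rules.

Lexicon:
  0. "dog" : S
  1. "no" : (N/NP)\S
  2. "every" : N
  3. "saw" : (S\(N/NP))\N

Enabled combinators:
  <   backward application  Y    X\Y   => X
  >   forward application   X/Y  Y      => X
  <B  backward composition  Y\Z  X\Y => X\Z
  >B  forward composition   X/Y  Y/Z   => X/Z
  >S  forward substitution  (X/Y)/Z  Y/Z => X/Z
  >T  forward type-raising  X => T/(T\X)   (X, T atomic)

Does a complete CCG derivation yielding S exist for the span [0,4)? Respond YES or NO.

YES

[0,4] S   <
  [0,2] N/NP   <
    [0,1] "dog" : S
    [1,2] "no" : (N/NP)\S
  [2,4] S\(N/NP)   <
    [2,3] "every" : N
    [3,4] "saw" : (S\(N/NP))\N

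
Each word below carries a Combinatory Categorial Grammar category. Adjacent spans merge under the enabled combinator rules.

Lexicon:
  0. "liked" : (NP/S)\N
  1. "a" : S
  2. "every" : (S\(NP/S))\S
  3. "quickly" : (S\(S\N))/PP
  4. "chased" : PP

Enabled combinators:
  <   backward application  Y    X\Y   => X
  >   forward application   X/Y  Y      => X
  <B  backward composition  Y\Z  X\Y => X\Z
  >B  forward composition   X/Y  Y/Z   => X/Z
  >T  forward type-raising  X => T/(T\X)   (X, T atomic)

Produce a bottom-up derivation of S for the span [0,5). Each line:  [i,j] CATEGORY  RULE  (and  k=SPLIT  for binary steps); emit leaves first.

[0,1] (NP/S)\N  lex  "liked"
[1,2] S  lex  "a"
[2,3] (S\(NP/S))\S  lex  "every"
[1,3] S\(NP/S)  <  k=2
[0,3] S\N  <B  k=1
[3,4] (S\(S\N))/PP  lex  "quickly"
[4,5] PP  lex  "chased"
[3,5] S\(S\N)  >  k=4
[0,5] S  <  k=3

[0,5] S   <
  [0,3] S\N   <B
    [0,1] "liked" : (NP/S)\N
    [1,3] S\(NP/S)   <
      [1,2] "a" : S
      [2,3] "every" : (S\(NP/S))\S
  [3,5] S\(S\N)   >
    [3,4] "quickly" : (S\(S\N))/PP
    [4,5] "chased" : PP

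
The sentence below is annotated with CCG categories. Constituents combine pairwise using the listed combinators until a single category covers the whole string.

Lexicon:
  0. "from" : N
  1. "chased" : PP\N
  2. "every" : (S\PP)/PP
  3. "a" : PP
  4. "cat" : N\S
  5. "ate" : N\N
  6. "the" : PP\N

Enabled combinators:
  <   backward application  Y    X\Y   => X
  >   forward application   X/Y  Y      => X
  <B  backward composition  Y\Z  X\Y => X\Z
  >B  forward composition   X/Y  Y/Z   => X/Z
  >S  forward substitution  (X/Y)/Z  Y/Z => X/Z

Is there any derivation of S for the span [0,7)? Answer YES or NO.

NO

N PP\N (S\PP)/PP PP N\S N\N PP\N
CKY chart[0,7] = {PP}; S ∉ chart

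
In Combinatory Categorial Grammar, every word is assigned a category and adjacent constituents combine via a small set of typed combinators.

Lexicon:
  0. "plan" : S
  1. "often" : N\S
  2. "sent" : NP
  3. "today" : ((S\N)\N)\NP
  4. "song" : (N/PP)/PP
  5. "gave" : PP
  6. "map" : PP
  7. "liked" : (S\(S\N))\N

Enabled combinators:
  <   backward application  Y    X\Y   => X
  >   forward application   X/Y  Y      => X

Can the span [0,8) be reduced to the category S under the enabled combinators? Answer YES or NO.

YES

[0,8] S   <
  [0,4] S\N   <
    [0,2] N   <
      [0,1] "plan" : S
      [1,2] "often" : N\S
    [2,4] (S\N)\N   <
      [2,3] "sent" : NP
      [3,4] "today" : ((S\N)\N)\NP
  [4,8] S\(S\N)   <
    [4,7] N   >
      [4,6] N/PP   >
        [4,5] "song" : (N/PP)/PP
        [5,6] "gave" : PP
      [6,7] "map" : PP
    [7,8] "liked" : (S\(S\N))\N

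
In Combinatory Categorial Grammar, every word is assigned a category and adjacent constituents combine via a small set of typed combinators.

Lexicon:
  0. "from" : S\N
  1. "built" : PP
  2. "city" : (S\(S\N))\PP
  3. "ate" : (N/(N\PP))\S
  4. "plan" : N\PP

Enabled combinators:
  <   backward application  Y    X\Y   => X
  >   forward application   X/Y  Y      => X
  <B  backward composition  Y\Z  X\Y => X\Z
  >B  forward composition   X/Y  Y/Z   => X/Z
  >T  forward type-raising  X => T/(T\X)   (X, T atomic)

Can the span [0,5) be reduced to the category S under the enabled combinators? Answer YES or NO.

S\N PP (S\(S\N))\PP (N/(N\PP))\S N\PP
CKY chart[0,5] = {N, N/(N\N), NP/(NP\N), PP/(PP\N), S/(S\N)}; S ∉ chart

NO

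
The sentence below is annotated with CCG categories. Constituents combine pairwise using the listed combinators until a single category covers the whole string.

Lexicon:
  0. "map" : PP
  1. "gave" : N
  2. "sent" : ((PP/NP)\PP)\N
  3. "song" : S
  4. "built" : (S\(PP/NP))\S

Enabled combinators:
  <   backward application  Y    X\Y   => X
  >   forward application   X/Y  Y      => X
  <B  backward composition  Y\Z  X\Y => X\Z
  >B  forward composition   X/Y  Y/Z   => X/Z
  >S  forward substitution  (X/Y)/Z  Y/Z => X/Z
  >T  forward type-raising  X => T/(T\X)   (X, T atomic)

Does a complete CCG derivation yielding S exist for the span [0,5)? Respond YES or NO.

YES

[0,5] S   <
  [0,3] PP/NP   <
    [0,1] "map" : PP
    [1,3] (PP/NP)\PP   <
      [1,2] "gave" : N
      [2,3] "sent" : ((PP/NP)\PP)\N
  [3,5] S\(PP/NP)   <
    [3,4] "song" : S
    [4,5] "built" : (S\(PP/NP))\S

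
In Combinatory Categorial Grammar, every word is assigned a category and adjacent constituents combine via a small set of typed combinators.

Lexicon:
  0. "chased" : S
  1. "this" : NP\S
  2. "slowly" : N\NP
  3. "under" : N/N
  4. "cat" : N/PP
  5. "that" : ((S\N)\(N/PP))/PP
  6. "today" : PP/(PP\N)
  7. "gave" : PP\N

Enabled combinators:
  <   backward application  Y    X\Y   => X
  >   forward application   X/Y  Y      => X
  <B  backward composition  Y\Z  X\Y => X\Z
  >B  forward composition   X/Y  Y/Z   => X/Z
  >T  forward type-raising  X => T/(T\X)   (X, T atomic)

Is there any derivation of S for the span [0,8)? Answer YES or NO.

[0,8] S   <
  [0,3] N   >
    [0,1] N/(N\S)   >T
      [0,1] "chased" : S
    [1,3] N\S   <B
      [1,2] "this" : NP\S
      [2,3] "slowly" : N\NP
  [3,8] S\N   <
    [3,5] N/PP   >B
      [3,4] "under" : N/N
      [4,5] "cat" : N/PP
    [5,8] (S\N)\(N/PP)   >
      [5,6] "that" : ((S\N)\(N/PP))/PP
      [6,8] PP   >
        [6,7] "today" : PP/(PP\N)
        [7,8] "gave" : PP\N

YES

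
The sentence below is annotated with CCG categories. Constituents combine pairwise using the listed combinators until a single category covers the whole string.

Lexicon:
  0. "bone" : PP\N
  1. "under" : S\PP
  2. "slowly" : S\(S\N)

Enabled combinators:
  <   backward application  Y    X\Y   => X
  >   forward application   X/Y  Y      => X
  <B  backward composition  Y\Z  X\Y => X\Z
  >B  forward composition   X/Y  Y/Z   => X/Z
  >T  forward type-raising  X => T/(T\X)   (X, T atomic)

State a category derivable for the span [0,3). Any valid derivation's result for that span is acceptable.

[0,3] S   <
  [0,2] S\N   <B
    [0,1] "bone" : PP\N
    [1,2] "under" : S\PP
  [2,3] "slowly" : S\(S\N)

S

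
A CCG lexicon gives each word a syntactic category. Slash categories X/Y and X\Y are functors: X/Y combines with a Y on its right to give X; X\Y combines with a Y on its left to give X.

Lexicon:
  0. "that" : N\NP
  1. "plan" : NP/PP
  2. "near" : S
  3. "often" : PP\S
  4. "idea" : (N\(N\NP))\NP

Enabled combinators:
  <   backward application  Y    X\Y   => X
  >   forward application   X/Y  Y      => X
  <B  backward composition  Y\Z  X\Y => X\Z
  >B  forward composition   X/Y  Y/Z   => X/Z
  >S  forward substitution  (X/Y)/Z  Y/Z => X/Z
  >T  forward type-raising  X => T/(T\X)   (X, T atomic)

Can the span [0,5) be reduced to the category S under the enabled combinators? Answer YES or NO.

NO

N\NP NP/PP S PP\S (N\(N\NP))\NP
CKY chart[0,5] = {N, N/(N\N), NP/(NP\N), PP/(PP\N), S/(S\N)}; S ∉ chart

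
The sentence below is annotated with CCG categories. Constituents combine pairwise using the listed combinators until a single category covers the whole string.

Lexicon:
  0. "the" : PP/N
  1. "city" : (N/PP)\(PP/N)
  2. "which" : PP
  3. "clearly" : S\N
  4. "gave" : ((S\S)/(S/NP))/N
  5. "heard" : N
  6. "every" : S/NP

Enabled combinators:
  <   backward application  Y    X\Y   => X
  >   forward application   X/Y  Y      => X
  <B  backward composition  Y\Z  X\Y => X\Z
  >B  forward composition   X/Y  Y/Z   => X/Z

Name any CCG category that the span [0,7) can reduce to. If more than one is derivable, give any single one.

[0,7] S   <
  [0,3] N   >
    [0,2] N/PP   <
      [0,1] "the" : PP/N
      [1,2] "city" : (N/PP)\(PP/N)
    [2,3] "which" : PP
  [3,7] S\N   <B
    [3,4] "clearly" : S\N
    [4,7] S\S   >
      [4,6] (S\S)/(S/NP)   >
        [4,5] "gave" : ((S\S)/(S/NP))/N
        [5,6] "heard" : N
      [6,7] "every" : S/NP

S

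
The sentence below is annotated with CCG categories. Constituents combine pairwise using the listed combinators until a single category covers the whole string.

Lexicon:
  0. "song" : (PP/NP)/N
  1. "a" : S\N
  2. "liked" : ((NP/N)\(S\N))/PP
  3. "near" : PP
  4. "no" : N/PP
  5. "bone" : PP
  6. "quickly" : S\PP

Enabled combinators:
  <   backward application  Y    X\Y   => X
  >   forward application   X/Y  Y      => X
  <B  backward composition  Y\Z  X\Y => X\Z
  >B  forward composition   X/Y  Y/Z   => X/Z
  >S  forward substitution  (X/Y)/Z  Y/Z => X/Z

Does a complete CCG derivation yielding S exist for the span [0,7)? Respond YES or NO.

[0,7] S   <
  [0,6] PP   >
    [0,4] PP/N   >S
      [0,1] "song" : (PP/NP)/N
      [1,4] NP/N   <
        [1,2] "a" : S\N
        [2,4] (NP/N)\(S\N)   >
          [2,3] "liked" : ((NP/N)\(S\N))/PP
          [3,4] "near" : PP
    [4,6] N   >
      [4,5] "no" : N/PP
      [5,6] "bone" : PP
  [6,7] "quickly" : S\PP

YES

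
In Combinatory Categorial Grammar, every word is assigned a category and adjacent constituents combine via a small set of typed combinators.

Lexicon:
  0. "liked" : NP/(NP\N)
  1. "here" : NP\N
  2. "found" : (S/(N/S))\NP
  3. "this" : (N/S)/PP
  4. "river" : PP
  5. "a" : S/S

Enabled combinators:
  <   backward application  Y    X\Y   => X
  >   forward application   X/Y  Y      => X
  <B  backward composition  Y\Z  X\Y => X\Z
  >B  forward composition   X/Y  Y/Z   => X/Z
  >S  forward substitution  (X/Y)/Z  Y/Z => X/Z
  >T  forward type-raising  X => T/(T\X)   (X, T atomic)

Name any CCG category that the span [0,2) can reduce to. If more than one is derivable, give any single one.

[0,6] S   >
  [0,3] S/(N/S)   <
    [0,2] NP   >
      [0,1] "liked" : NP/(NP\N)
      [1,2] "here" : NP\N
    [2,3] "found" : (S/(N/S))\NP
  [3,6] N/S   >B
    [3,5] N/S   >
      [3,4] "this" : (N/S)/PP
      [4,5] "river" : PP
    [5,6] "a" : S/S

NP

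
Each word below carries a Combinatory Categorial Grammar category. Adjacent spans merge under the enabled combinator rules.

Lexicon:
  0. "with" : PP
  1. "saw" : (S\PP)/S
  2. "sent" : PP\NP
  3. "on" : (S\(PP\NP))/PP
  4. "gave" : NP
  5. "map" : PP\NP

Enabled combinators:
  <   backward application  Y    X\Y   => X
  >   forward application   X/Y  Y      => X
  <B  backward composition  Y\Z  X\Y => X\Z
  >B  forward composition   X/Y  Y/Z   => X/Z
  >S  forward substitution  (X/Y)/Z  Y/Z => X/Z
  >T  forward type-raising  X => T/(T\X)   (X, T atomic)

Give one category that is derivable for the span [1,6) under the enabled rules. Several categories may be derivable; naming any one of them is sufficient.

S\PP

[0,6] S   >
  [0,1] S/(S\PP)   >T
    [0,1] "with" : PP
  [1,6] S\PP   >
    [1,2] "saw" : (S\PP)/S
    [2,6] S   <
      [2,3] "sent" : PP\NP
      [3,6] S\(PP\NP)   >
        [3,4] "on" : (S\(PP\NP))/PP
        [4,6] PP   <
          [4,5] "gave" : NP
          [5,6] "map" : PP\NP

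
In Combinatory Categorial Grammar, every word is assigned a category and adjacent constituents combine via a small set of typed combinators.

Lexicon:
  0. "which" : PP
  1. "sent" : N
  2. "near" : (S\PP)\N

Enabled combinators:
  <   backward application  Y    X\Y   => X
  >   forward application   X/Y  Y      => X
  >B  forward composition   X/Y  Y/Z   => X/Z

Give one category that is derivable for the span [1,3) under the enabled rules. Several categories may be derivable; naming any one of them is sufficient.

[0,3] S   <
  [0,1] "which" : PP
  [1,3] S\PP   <
    [1,2] "sent" : N
    [2,3] "near" : (S\PP)\N

S\PP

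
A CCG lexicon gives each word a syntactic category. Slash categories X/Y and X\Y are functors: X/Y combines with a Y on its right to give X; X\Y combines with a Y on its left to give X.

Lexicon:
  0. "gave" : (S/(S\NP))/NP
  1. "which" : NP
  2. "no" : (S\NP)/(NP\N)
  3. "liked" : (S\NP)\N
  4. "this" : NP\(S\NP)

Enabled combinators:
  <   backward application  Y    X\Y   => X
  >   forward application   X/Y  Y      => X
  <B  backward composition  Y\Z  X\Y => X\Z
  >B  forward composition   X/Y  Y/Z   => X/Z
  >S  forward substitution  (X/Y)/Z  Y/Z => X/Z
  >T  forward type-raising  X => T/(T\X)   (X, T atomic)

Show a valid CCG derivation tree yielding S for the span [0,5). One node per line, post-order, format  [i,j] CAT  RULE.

[0,1] (S/(S\NP))/NP  lex  "gave"
[1,2] NP  lex  "which"
[0,2] S/(S\NP)  >  k=1
[2,3] (S\NP)/(NP\N)  lex  "no"
[3,4] (S\NP)\N  lex  "liked"
[4,5] NP\(S\NP)  lex  "this"
[3,5] NP\N  <B  k=4
[2,5] S\NP  >  k=3
[0,5] S  >  k=2

[0,5] S   >
  [0,2] S/(S\NP)   >
    [0,1] "gave" : (S/(S\NP))/NP
    [1,2] "which" : NP
  [2,5] S\NP   >
    [2,3] "no" : (S\NP)/(NP\N)
    [3,5] NP\N   <B
      [3,4] "liked" : (S\NP)\N
      [4,5] "this" : NP\(S\NP)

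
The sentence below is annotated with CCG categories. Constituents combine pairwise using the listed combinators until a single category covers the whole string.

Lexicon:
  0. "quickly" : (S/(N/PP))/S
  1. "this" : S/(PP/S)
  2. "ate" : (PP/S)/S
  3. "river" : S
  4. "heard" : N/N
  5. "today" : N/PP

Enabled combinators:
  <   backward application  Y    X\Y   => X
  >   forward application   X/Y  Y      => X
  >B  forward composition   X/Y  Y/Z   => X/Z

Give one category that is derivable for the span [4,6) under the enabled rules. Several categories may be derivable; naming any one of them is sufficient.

N/PP

[0,6] S   >
  [0,4] S/(N/PP)   >
    [0,1] "quickly" : (S/(N/PP))/S
    [1,4] S   >
      [1,2] "this" : S/(PP/S)
      [2,4] PP/S   >
        [2,3] "ate" : (PP/S)/S
        [3,4] "river" : S
  [4,6] N/PP   >B
    [4,5] "heard" : N/N
    [5,6] "today" : N/PP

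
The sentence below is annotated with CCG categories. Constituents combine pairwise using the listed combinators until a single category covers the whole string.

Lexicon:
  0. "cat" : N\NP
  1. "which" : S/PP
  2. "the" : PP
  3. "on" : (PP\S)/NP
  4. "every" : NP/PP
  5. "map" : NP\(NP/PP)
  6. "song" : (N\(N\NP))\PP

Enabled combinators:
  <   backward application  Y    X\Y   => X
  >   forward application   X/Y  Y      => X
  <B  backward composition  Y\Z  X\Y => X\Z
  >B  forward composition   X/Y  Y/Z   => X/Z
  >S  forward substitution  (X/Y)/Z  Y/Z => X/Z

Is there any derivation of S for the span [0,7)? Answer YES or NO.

N\NP S/PP PP (PP\S)/NP NP/PP NP\(NP/PP) (N\(N\NP))\PP
CKY chart[0,7] = {N}; S ∉ chart

NO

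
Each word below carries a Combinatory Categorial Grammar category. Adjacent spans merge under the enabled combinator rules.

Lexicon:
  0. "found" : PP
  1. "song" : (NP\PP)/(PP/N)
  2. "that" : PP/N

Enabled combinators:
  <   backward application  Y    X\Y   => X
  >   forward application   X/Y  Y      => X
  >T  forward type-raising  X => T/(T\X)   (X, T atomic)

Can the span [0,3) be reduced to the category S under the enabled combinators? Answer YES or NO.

NO

PP (NP\PP)/(PP/N) PP/N
CKY chart[0,3] = {N/(N\NP), NP, NP/(NP\NP), PP/(PP\NP), S/(S\NP)}; S ∉ chart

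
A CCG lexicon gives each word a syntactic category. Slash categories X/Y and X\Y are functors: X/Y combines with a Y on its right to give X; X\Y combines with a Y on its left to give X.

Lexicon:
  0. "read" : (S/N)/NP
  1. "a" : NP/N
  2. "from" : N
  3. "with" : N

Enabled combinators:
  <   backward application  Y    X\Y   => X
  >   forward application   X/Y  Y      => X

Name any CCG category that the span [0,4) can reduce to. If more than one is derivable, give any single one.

[0,4] S   >
  [0,3] S/N   >
    [0,1] "read" : (S/N)/NP
    [1,3] NP   >
      [1,2] "a" : NP/N
      [2,3] "from" : N
  [3,4] "with" : N

S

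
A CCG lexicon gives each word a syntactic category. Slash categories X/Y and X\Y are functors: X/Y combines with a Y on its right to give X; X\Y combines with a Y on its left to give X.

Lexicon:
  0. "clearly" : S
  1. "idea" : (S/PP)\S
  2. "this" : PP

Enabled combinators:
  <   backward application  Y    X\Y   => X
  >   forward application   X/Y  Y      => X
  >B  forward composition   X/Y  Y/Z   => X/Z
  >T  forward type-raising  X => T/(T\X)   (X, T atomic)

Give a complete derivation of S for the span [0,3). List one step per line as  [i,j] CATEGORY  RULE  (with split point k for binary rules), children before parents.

[0,1] S  lex  "clearly"
[1,2] (S/PP)\S  lex  "idea"
[0,2] S/PP  <  k=1
[2,3] PP  lex  "this"
[0,3] S  >  k=2

[0,3] S   >
  [0,2] S/PP   <
    [0,1] "clearly" : S
    [1,2] "idea" : (S/PP)\S
  [2,3] "this" : PP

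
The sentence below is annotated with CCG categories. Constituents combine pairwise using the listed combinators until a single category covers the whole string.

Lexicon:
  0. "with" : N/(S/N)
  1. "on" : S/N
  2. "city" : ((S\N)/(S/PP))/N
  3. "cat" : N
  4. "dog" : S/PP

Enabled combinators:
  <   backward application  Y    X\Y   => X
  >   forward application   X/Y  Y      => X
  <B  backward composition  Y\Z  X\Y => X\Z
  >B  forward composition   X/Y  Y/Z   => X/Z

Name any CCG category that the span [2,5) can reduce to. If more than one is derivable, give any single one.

S\N

[0,5] S   <
  [0,2] N   >
    [0,1] "with" : N/(S/N)
    [1,2] "on" : S/N
  [2,5] S\N   >
    [2,4] (S\N)/(S/PP)   >
      [2,3] "city" : ((S\N)/(S/PP))/N
      [3,4] "cat" : N
    [4,5] "dog" : S/PP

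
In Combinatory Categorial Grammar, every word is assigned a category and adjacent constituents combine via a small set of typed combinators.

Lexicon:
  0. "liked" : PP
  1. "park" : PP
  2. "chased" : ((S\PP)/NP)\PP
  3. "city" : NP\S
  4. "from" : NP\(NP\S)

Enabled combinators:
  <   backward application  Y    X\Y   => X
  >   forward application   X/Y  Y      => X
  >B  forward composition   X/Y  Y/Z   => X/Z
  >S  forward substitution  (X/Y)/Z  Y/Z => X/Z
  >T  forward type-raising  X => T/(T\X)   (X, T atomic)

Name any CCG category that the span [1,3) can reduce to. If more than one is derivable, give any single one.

[0,5] S   <
  [0,1] "liked" : PP
  [1,5] S\PP   >
    [1,3] (S\PP)/NP   <
      [1,2] "park" : PP
      [2,3] "chased" : ((S\PP)/NP)\PP
    [3,5] NP   <
      [3,4] "city" : NP\S
      [4,5] "from" : NP\(NP\S)

(S\PP)/NP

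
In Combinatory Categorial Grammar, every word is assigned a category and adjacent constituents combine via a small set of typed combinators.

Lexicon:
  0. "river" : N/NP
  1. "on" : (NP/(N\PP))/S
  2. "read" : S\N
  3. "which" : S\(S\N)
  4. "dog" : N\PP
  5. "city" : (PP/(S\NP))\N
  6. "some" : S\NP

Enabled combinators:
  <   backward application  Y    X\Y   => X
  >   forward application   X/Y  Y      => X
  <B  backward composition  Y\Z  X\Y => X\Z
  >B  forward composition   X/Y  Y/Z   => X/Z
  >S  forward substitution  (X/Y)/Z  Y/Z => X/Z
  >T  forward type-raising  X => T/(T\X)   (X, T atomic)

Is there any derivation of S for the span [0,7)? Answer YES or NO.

NO

N/NP (NP/(N\PP))/S S\N S\(S\N) N\PP (PP/(S\NP))\N S\NP
CKY chart[0,7] = {N/(N\PP), NP/(NP\PP), PP, PP/(PP\PP), S/(S\PP)}; S ∉ chart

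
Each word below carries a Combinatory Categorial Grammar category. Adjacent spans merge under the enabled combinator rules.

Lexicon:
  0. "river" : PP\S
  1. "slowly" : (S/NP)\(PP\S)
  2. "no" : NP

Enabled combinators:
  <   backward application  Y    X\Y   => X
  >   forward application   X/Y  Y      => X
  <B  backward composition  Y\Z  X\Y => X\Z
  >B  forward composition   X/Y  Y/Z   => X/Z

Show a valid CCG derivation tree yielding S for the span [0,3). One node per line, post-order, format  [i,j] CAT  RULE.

[0,1] PP\S  lex  "river"
[1,2] (S/NP)\(PP\S)  lex  "slowly"
[0,2] S/NP  <  k=1
[2,3] NP  lex  "no"
[0,3] S  >  k=2

[0,3] S   >
  [0,2] S/NP   <
    [0,1] "river" : PP\S
    [1,2] "slowly" : (S/NP)\(PP\S)
  [2,3] "no" : NP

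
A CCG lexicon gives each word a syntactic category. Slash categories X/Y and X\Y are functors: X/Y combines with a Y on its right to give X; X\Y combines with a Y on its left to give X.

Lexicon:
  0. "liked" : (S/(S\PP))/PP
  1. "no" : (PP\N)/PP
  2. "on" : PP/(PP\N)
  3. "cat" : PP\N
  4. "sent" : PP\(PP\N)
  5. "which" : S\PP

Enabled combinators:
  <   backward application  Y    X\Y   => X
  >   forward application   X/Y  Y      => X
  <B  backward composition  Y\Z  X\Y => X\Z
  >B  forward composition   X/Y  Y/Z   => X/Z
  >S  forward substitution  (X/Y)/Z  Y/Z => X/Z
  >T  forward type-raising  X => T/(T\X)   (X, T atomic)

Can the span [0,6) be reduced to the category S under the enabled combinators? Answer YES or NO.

[0,6] S   >
  [0,5] S/(S\PP)   >
    [0,1] "liked" : (S/(S\PP))/PP
    [1,5] PP   <
      [1,4] PP\N   >
        [1,2] "no" : (PP\N)/PP
        [2,4] PP   >
          [2,3] "on" : PP/(PP\N)
          [3,4] "cat" : PP\N
      [4,5] "sent" : PP\(PP\N)
  [5,6] "which" : S\PP

YES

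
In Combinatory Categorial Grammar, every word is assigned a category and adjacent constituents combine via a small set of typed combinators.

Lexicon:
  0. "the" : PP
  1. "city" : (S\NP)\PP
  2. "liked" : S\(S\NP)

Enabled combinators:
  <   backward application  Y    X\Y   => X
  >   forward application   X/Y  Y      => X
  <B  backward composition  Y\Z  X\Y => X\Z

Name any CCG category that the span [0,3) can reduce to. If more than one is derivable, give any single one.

[0,3] S   <
  [0,1] "the" : PP
  [1,3] S\PP   <B
    [1,2] "city" : (S\NP)\PP
    [2,3] "liked" : S\(S\NP)

S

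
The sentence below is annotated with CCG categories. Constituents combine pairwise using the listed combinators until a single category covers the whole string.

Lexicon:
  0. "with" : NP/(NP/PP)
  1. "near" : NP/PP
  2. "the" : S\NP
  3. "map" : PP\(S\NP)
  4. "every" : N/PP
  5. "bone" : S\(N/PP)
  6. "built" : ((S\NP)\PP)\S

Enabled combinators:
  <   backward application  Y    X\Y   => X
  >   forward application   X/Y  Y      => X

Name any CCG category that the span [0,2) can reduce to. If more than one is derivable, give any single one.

[0,7] S   <
  [0,2] NP   >
    [0,1] "with" : NP/(NP/PP)
    [1,2] "near" : NP/PP
  [2,7] S\NP   <
    [2,4] PP   <
      [2,3] "the" : S\NP
      [3,4] "map" : PP\(S\NP)
    [4,7] (S\NP)\PP   <
      [4,6] S   <
        [4,5] "every" : N/PP
        [5,6] "bone" : S\(N/PP)
      [6,7] "built" : ((S\NP)\PP)\S

NP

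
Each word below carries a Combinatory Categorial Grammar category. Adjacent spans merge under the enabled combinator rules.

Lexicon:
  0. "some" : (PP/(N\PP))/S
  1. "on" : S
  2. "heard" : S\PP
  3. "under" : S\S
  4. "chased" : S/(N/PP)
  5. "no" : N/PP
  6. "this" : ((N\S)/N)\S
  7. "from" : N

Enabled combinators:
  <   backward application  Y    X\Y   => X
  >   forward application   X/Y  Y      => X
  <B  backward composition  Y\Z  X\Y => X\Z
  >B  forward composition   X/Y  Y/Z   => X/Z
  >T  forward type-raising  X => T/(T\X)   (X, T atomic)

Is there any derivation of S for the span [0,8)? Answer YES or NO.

(PP/(N\PP))/S S S\PP S\S S/(N/PP) N/PP ((N\S)/N)\S N
CKY chart[0,8] = {N/(N\PP), NP/(NP\PP), PP, PP/(PP\PP), S/(S\PP)}; S ∉ chart

NO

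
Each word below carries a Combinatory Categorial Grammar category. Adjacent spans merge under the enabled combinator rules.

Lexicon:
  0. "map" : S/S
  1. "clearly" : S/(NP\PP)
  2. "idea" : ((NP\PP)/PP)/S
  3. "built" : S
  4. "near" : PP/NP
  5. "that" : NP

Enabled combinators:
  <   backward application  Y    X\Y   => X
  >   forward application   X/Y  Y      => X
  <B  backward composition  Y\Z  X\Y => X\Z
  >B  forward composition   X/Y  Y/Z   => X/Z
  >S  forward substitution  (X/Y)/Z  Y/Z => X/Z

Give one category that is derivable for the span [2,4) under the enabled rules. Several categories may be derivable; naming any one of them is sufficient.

[0,6] S   >
  [0,4] S/PP   >B
    [0,1] "map" : S/S
    [1,4] S/PP   >B
      [1,2] "clearly" : S/(NP\PP)
      [2,4] (NP\PP)/PP   >
        [2,3] "idea" : ((NP\PP)/PP)/S
        [3,4] "built" : S
  [4,6] PP   >
    [4,5] "near" : PP/NP
    [5,6] "that" : NP

(NP\PP)/PP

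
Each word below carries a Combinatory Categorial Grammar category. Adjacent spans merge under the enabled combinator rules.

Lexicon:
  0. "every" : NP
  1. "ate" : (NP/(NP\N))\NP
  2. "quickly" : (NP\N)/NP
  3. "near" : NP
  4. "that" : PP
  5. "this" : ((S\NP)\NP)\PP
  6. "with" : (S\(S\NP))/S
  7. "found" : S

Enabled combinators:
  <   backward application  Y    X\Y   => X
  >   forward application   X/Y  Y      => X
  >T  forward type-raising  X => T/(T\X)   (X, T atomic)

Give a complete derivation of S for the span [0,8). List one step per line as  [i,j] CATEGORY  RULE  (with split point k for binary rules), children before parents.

[0,1] NP  lex  "every"
[1,2] (NP/(NP\N))\NP  lex  "ate"
[0,2] NP/(NP\N)  <  k=1
[2,3] (NP\N)/NP  lex  "quickly"
[3,4] NP  lex  "near"
[2,4] NP\N  >  k=3
[0,4] NP  >  k=2
[4,5] PP  lex  "that"
[5,6] ((S\NP)\NP)\PP  lex  "this"
[4,6] (S\NP)\NP  <  k=5
[0,6] S\NP  <  k=4
[6,7] (S\(S\NP))/S  lex  "with"
[7,8] S  lex  "found"
[6,8] S\(S\NP)  >  k=7
[0,8] S  <  k=6

[0,8] S   <
  [0,6] S\NP   <
    [0,4] NP   >
      [0,2] NP/(NP\N)   <
        [0,1] "every" : NP
        [1,2] "ate" : (NP/(NP\N))\NP
      [2,4] NP\N   >
        [2,3] "quickly" : (NP\N)/NP
        [3,4] "near" : NP
    [4,6] (S\NP)\NP   <
      [4,5] "that" : PP
      [5,6] "this" : ((S\NP)\NP)\PP
  [6,8] S\(S\NP)   >
    [6,7] "with" : (S\(S\NP))/S
    [7,8] "found" : S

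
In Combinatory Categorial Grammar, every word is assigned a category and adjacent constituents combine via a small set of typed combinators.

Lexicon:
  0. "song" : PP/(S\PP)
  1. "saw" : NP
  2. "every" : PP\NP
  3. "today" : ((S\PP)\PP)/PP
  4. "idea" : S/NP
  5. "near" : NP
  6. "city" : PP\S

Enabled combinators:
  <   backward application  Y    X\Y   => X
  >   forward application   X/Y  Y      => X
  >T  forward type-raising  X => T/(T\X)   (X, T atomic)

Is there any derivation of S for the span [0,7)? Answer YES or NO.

NO

PP/(S\PP) NP PP\NP ((S\PP)\PP)/PP S/NP NP PP\S
CKY chart[0,7] = {N/(N\PP), NP/(NP\PP), PP, PP/(PP\PP), S/(S\PP)}; S ∉ chart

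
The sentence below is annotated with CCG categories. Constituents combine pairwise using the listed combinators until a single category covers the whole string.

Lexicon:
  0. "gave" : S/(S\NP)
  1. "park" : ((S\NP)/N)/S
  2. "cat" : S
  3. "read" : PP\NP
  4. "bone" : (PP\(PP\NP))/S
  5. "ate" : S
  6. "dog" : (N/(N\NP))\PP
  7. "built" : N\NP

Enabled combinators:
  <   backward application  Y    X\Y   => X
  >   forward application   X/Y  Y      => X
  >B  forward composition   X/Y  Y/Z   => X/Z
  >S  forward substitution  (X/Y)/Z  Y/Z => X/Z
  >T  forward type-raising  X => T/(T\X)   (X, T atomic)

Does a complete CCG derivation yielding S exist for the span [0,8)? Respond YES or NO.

YES

[0,8] S   >
  [0,1] "gave" : S/(S\NP)
  [1,8] S\NP   >
    [1,3] (S\NP)/N   >
      [1,2] "park" : ((S\NP)/N)/S
      [2,3] "cat" : S
    [3,8] N   >
      [3,7] N/(N\NP)   <
        [3,6] PP   <
          [3,4] "read" : PP\NP
          [4,6] PP\(PP\NP)   >
            [4,5] "bone" : (PP\(PP\NP))/S
            [5,6] "ate" : S
        [6,7] "dog" : (N/(N\NP))\PP
      [7,8] "built" : N\NP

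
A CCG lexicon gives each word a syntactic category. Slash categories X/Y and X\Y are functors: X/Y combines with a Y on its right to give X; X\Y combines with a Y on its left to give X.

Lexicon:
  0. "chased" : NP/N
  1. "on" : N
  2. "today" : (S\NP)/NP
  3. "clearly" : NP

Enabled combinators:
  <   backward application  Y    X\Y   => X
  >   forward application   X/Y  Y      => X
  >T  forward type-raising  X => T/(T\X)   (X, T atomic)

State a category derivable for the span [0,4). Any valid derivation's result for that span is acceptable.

[0,4] S   <
  [0,2] NP   >
    [0,1] "chased" : NP/N
    [1,2] "on" : N
  [2,4] S\NP   >
    [2,3] "today" : (S\NP)/NP
    [3,4] "clearly" : NP

S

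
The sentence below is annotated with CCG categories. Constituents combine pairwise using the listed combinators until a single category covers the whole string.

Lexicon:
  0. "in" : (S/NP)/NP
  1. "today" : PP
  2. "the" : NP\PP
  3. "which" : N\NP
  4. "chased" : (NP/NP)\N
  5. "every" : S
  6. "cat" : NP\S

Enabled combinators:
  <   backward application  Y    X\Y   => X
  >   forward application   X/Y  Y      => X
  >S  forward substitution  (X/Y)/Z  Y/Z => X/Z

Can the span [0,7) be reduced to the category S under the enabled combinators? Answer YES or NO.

YES

[0,7] S   >
  [0,5] S/NP   >S
    [0,1] "in" : (S/NP)/NP
    [1,5] NP/NP   <
      [1,4] N   <
        [1,3] NP   <
          [1,2] "today" : PP
          [2,3] "the" : NP\PP
        [3,4] "which" : N\NP
      [4,5] "chased" : (NP/NP)\N
  [5,7] NP   <
    [5,6] "every" : S
    [6,7] "cat" : NP\S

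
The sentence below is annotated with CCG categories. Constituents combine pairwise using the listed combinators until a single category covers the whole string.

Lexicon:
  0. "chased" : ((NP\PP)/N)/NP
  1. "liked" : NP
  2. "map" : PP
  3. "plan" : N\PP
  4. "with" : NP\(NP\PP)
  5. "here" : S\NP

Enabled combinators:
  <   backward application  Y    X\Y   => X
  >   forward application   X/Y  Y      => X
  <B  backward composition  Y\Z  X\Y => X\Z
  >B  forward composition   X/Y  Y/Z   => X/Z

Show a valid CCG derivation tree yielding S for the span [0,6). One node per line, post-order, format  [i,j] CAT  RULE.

[0,6] S   <
  [0,5] NP   <
    [0,4] NP\PP   >
      [0,2] (NP\PP)/N   >
        [0,1] "chased" : ((NP\PP)/N)/NP
        [1,2] "liked" : NP
      [2,4] N   <
        [2,3] "map" : PP
        [3,4] "plan" : N\PP
    [4,5] "with" : NP\(NP\PP)
  [5,6] "here" : S\NP

[0,1] ((NP\PP)/N)/NP  lex  "chased"
[1,2] NP  lex  "liked"
[0,2] (NP\PP)/N  >  k=1
[2,3] PP  lex  "map"
[3,4] N\PP  lex  "plan"
[2,4] N  <  k=3
[0,4] NP\PP  >  k=2
[4,5] NP\(NP\PP)  lex  "with"
[0,5] NP  <  k=4
[5,6] S\NP  lex  "here"
[0,6] S  <  k=5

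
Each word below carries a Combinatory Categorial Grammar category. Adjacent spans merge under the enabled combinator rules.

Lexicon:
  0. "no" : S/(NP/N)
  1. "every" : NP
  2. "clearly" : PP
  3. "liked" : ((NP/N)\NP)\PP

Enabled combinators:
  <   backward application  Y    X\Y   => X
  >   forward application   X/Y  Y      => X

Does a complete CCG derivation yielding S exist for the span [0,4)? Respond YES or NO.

[0,4] S   >
  [0,1] "no" : S/(NP/N)
  [1,4] NP/N   <
    [1,2] "every" : NP
    [2,4] (NP/N)\NP   <
      [2,3] "clearly" : PP
      [3,4] "liked" : ((NP/N)\NP)\PP

YES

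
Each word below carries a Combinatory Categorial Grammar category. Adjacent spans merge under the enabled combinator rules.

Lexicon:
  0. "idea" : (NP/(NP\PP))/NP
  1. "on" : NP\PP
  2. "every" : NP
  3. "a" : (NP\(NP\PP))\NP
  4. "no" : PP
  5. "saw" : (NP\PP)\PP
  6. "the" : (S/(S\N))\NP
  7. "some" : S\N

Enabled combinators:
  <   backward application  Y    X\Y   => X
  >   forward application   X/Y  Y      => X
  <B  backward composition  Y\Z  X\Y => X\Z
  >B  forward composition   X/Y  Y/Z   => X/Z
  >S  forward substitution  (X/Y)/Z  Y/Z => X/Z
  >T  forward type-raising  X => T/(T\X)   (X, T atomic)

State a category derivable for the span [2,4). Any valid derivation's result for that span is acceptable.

NP\(NP\PP)

[0,8] S   >
  [0,7] S/(S\N)   <
    [0,6] NP   >
      [0,4] NP/(NP\PP)   >
        [0,1] "idea" : (NP/(NP\PP))/NP
        [1,4] NP   <
          [1,2] "on" : NP\PP
          [2,4] NP\(NP\PP)   <
            [2,3] "every" : NP
            [3,4] "a" : (NP\(NP\PP))\NP
      [4,6] NP\PP   <
        [4,5] "no" : PP
        [5,6] "saw" : (NP\PP)\PP
    [6,7] "the" : (S/(S\N))\NP
  [7,8] "some" : S\N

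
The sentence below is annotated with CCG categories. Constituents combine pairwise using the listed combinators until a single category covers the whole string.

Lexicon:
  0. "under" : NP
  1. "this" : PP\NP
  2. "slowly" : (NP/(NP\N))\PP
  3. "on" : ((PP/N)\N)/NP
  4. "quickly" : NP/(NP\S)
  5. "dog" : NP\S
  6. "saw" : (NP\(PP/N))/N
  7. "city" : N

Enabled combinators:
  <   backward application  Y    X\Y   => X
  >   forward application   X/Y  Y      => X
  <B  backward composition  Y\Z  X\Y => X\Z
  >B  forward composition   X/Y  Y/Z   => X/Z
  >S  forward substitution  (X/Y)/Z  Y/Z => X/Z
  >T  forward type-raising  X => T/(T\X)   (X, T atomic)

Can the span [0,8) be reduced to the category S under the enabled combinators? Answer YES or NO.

NO

NP PP\NP (NP/(NP\N))\PP ((PP/N)\N)/NP NP/(NP\S) NP\S (NP\(PP/N))/N N
CKY chart[0,8] = {N/(N\NP), NP, NP/(NP\NP), PP/(PP\NP), S/(S\NP)}; S ∉ chart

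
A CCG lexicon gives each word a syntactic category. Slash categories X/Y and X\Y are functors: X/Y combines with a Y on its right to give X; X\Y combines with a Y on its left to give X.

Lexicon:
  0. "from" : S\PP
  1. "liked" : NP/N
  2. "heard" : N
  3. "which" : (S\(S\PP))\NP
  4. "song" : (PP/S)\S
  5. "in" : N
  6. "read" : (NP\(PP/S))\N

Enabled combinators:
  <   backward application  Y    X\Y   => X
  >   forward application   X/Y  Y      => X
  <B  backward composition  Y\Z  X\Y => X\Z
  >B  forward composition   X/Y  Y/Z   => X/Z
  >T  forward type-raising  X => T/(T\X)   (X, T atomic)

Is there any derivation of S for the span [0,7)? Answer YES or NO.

S\PP NP/N N (S\(S\PP))\NP (PP/S)\S N (NP\(PP/S))\N
CKY chart[0,7] = {N/(N\NP), NP, NP/(NP\NP), PP/(PP\NP), S/(S\NP)}; S ∉ chart

NO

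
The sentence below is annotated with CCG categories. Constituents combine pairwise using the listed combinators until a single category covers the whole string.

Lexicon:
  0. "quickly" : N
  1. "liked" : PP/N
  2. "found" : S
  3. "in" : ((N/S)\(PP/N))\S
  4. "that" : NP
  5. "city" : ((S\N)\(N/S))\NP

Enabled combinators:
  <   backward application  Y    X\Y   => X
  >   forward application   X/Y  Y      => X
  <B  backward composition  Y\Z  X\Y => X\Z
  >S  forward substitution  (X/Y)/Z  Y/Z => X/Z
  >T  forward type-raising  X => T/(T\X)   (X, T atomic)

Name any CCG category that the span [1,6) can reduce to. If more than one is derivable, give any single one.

S\N

[0,6] S   <
  [0,1] "quickly" : N
  [1,6] S\N   <
    [1,4] N/S   <
      [1,2] "liked" : PP/N
      [2,4] (N/S)\(PP/N)   <
        [2,3] "found" : S
        [3,4] "in" : ((N/S)\(PP/N))\S
    [4,6] (S\N)\(N/S)   <
      [4,5] "that" : NP
      [5,6] "city" : ((S\N)\(N/S))\NP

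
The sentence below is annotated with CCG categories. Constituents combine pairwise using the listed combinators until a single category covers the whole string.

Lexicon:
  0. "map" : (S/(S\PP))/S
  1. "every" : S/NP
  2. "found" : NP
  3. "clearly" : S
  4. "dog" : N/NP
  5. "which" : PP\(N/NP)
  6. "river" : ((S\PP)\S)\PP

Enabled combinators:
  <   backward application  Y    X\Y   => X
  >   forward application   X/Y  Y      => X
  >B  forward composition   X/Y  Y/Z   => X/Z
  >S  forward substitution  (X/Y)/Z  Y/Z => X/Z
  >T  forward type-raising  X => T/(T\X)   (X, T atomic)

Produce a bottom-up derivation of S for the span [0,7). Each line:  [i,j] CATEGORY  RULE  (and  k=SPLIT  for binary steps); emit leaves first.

[0,1] (S/(S\PP))/S  lex  "map"
[1,2] S/NP  lex  "every"
[2,3] NP  lex  "found"
[1,3] S  >  k=2
[0,3] S/(S\PP)  >  k=1
[3,4] S  lex  "clearly"
[4,5] N/NP  lex  "dog"
[5,6] PP\(N/NP)  lex  "which"
[4,6] PP  <  k=5
[6,7] ((S\PP)\S)\PP  lex  "river"
[4,7] (S\PP)\S  <  k=6
[3,7] S\PP  <  k=4
[0,7] S  >  k=3

[0,7] S   >
  [0,3] S/(S\PP)   >
    [0,1] "map" : (S/(S\PP))/S
    [1,3] S   >
      [1,2] "every" : S/NP
      [2,3] "found" : NP
  [3,7] S\PP   <
    [3,4] "clearly" : S
    [4,7] (S\PP)\S   <
      [4,6] PP   <
        [4,5] "dog" : N/NP
        [5,6] "which" : PP\(N/NP)
      [6,7] "river" : ((S\PP)\S)\PP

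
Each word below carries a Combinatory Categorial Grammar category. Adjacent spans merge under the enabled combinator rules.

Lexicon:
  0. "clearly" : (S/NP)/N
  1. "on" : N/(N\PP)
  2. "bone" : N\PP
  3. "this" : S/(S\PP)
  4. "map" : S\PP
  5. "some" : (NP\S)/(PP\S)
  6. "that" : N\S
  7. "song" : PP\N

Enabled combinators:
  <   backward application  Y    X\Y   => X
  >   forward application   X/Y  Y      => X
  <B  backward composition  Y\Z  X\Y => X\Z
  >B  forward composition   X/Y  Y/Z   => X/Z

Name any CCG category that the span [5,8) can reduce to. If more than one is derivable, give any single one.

NP\S

[0,8] S   >
  [0,3] S/NP   >
    [0,1] "clearly" : (S/NP)/N
    [1,3] N   >
      [1,2] "on" : N/(N\PP)
      [2,3] "bone" : N\PP
  [3,8] NP   <
    [3,5] S   >
      [3,4] "this" : S/(S\PP)
      [4,5] "map" : S\PP
    [5,8] NP\S   >
      [5,6] "some" : (NP\S)/(PP\S)
      [6,8] PP\S   <B
        [6,7] "that" : N\S
        [7,8] "song" : PP\N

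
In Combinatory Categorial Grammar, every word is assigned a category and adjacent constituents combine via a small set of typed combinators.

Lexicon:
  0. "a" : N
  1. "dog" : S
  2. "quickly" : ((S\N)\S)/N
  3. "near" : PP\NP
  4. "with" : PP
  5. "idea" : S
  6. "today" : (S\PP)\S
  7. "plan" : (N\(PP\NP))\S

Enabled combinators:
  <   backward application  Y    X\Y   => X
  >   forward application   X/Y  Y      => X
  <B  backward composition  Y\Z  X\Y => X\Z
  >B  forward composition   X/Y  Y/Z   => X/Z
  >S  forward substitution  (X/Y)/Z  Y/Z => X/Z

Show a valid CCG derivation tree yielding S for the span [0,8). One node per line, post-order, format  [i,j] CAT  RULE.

[0,8] S   <
  [0,1] "a" : N
  [1,8] S\N   <
    [1,2] "dog" : S
    [2,8] (S\N)\S   >
      [2,3] "quickly" : ((S\N)\S)/N
      [3,8] N   <
        [3,4] "near" : PP\NP
        [4,8] N\(PP\NP)   <
          [4,7] S   <
            [4,5] "with" : PP
            [5,7] S\PP   <
              [5,6] "idea" : S
              [6,7] "today" : (S\PP)\S
          [7,8] "plan" : (N\(PP\NP))\S

[0,1] N  lex  "a"
[1,2] S  lex  "dog"
[2,3] ((S\N)\S)/N  lex  "quickly"
[3,4] PP\NP  lex  "near"
[4,5] PP  lex  "with"
[5,6] S  lex  "idea"
[6,7] (S\PP)\S  lex  "today"
[5,7] S\PP  <  k=6
[4,7] S  <  k=5
[7,8] (N\(PP\NP))\S  lex  "plan"
[4,8] N\(PP\NP)  <  k=7
[3,8] N  <  k=4
[2,8] (S\N)\S  >  k=3
[1,8] S\N  <  k=2
[0,8] S  <  k=1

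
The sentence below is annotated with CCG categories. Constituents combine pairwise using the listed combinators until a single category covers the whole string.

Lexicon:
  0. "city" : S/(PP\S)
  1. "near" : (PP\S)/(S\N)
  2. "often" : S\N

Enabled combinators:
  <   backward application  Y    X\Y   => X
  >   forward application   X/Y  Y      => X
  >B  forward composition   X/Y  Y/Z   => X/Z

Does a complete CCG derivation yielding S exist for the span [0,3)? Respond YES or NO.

YES

[0,3] S   >
  [0,1] "city" : S/(PP\S)
  [1,3] PP\S   >
    [1,2] "near" : (PP\S)/(S\N)
    [2,3] "often" : S\N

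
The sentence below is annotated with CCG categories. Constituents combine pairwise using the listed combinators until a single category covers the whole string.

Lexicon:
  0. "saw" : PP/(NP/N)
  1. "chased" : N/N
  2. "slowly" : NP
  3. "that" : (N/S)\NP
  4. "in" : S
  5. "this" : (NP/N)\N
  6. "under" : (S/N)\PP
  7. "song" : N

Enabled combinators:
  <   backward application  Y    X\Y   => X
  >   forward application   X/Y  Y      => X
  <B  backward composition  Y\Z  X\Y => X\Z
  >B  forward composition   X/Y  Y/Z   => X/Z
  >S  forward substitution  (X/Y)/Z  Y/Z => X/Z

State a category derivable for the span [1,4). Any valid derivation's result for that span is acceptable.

N/S

[0,8] S   >
  [0,7] S/N   <
    [0,6] PP   >
      [0,1] "saw" : PP/(NP/N)
      [1,6] NP/N   <
        [1,5] N   >
          [1,4] N/S   >B
            [1,2] "chased" : N/N
            [2,4] N/S   <
              [2,3] "slowly" : NP
              [3,4] "that" : (N/S)\NP
          [4,5] "in" : S
        [5,6] "this" : (NP/N)\N
    [6,7] "under" : (S/N)\PP
  [7,8] "song" : N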